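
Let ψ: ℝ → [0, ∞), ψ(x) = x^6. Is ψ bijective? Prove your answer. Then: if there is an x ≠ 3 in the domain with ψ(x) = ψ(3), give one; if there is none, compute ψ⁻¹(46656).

-3

ψ(3) = 729 = (−3)^6 = ψ(−3) (since 6 is even), with 3 ≠ −3. So ψ is not injective, hence not bijective.
For the follow-up, such an x exists: taking x = −3 ∈ ℝ gives ψ(−3) = 729 = ψ(3) with −3 ≠ 3.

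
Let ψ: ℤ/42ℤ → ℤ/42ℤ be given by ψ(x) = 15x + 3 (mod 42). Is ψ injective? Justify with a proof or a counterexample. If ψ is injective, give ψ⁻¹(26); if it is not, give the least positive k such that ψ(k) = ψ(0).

We have gcd(15, 42) = 3 > 1. Taking s = 0 and t = 14: ψ(0) = 3 and ψ(14) = 15·14 + 3 = 213 ≡ 3 (mod 42).
So ψ(0) = ψ(14) while 0 ≠ 14, hence ψ is not injective.
Since ψ is not injective, we find the least positive k with ψ(k) = ψ(0): this means 15k ≡ 0 (mod 42), i.e. 42 ∣ 15k. Since gcd(15, 42) = 3, dividing through by 3 this holds exactly when 14 ∣ 5k, and as gcd(5, 14) = 1, exactly when 14 ∣ k.
The smallest positive such k is 14.

14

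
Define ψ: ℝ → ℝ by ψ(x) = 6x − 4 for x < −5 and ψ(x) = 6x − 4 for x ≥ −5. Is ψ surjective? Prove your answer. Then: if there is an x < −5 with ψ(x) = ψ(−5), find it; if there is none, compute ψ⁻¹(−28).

Both pieces are strictly increasing (slopes 6 and 6), so each is injective on its own interval.
The left piece maps (−∞, −5) onto (−∞, −34); the right piece maps [−5, ∞) onto [−34, ∞).
These images together cover ℝ, so ψ is surjective.
Because the two images are disjoint, no x < −5 has ψ(x) = ψ(−5), so we compute ψ⁻¹(−28): −28 lies in [−34, ∞), so solve 6x − 4 = −28: x = (−28 + 4)/6 = −4.

-4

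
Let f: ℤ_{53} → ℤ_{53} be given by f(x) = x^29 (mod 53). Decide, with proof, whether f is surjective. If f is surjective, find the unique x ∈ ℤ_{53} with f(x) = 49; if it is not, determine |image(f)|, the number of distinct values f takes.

47

Since 53 is prime, the nonzero elements of ℤ_{53} form a cyclic group of order 52.
As gcd(29, 52) = 1, raising to the 29th power is a bijection on this group: if a^29 ≡ b^29 then (ab^{−1})^29 = 1, and the only element of order dividing gcd(29, 52) = 1 is 1, so a = b.
With f(0) = 0 this makes f injective on all of ℤ_{53}, hence bijective (finite equal-size domain and codomain). In particular f is surjective.
Since f is surjective, we find the preimage of 49. The inverse of x ↦ x^29 on (ℤ_{53})^× is x ↦ x^9, because 29·9 = 261 = 5·52 + 1 ≡ 1 (mod 52) and x^{52} = 1 for x ≠ 0 (Fermat). So f⁻¹(49) = 49^9 mod 53.
Repeated squaring mod 53: 49^1 ≡ 49, 49^2 ≡ 49² = 2401 ≡ 16, 49^4 ≡ 16² = 256 ≡ 44, 49^8 ≡ 44² = 1936 ≡ 28. Since 9 = 8 + 1, 49^9 ≡ 28·49: 28·49 = 1372 ≡ 47. So 49^9 ≡ 47 (mod 53).
Hence f⁻¹(49) = 47.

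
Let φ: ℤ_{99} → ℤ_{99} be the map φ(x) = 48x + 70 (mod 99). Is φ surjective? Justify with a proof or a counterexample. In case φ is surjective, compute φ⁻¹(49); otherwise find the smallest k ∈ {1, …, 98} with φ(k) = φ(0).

Since gcd(48, 99) = 3, we have 48x ≡ 0 (mod 3) for all x, so φ(x) ≡ 1 (mod 3).
But 0 ≢ 1 (mod 3), so 0 ∈ ℤ_{99} has no preimage. Therefore φ is not surjective.
Since φ is not surjective, we find the least positive k with φ(k) = φ(0): this means 48k ≡ 0 (mod 99), i.e. 99 ∣ 48k. Since gcd(48, 99) = 3, dividing through by 3 this holds exactly when 33 ∣ 16k, and as gcd(16, 33) = 1, exactly when 33 ∣ k.
The smallest positive such k is 33.

33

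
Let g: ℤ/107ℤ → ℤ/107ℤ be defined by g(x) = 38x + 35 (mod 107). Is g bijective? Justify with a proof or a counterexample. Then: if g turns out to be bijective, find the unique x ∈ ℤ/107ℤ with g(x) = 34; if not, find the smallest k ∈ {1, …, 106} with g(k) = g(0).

Recall that g is injective if g(a) = g(b) implies a = b.
Suppose g(a) = g(b) in ℤ/107ℤ. Then 38a + 35 ≡ 38b + 35 (mod 107), therefore 38(a − b) ≡ 0 (mod 107).
Since gcd(38, 107) = 1, 38 is invertible modulo 107, therefore a − b ≡ 0 (mod 107), i.e. a = b.
We now compute 38⁻¹ mod 107 explicitly. Euclid's algorithm: 107 = 2·38 + 31, 38 = 1·31 + 7, 31 = 4·7 + 3, 7 = 2·3 + 1; back-substituting gives 1 = 31·38 − 11·107, so 38⁻¹ ≡ 31 (mod 107).
Then y ↦ 31(y − 35) is a two-sided inverse to g, so every y ∈ ℤ/107ℤ has a preimage.
Thus g is bijective.
Since g is bijective, we compute g⁻¹(34): solve 38x + 35 ≡ 34 (mod 107), i.e. 38x ≡ 106 (mod 107).
Multiplying by 38⁻¹ = 31 gives x ≡ 31·106 = 3286 = 30·107 + 76 ≡ 76 (mod 107).
Check: g(76) = 38·76 + 35 = 2923 = 27·107 + 34 ≡ 34 (mod 107).

76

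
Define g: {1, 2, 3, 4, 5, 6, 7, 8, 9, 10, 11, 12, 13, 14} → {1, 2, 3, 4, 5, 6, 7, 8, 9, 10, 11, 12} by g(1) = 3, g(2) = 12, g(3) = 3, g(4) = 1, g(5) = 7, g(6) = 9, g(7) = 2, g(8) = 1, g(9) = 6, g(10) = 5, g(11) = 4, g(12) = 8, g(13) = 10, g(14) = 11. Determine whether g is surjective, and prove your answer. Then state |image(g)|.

Every element of the codomain has a preimage: 1 = g(4), 2 = g(7), 3 = g(1), 4 = g(11), 5 = g(10), 6 = g(9), 7 = g(5), 8 = g(12), 9 = g(6), 10 = g(13), 11 = g(14), 12 = g(2).
So g is surjective.
The image of g is {1, 2, 3, 4, 5, 6, 7, 8, 9, 10, 11, 12}, which has 12 elements.

12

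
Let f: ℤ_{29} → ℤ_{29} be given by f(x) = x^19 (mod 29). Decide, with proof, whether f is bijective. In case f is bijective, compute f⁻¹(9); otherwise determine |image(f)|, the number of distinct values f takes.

4

Since 29 is prime, the nonzero elements of ℤ_{29} form a cyclic group of order 28.
As gcd(19, 28) = 1, raising to the 19th power is a bijection on this group: if s^19 ≡ t^19 then (st^{−1})^19 = 1, and the only element of order dividing gcd(19, 28) = 1 is 1, so s = t.
With f(0) = 0 this makes f injective on all of ℤ_{29}, hence bijective (finite equal-size domain and codomain). In particular f is bijective.
Since f is bijective, we find the preimage of 9. The inverse of x ↦ x^19 on (ℤ_{29})^× is x ↦ x^3, because 19·3 = 57 = 2·28 + 1 ≡ 1 (mod 28) and x^{28} = 1 for x ≠ 0 (Fermat). So f⁻¹(9) = 9^3 mod 29.
Repeated squaring mod 29: 9^1 ≡ 9, 9^2 ≡ 9² = 81 ≡ 23. Since 3 = 2 + 1, 9^3 ≡ 23·9: 23·9 = 207 ≡ 4. So 9^3 ≡ 4 (mod 29).
Hence f⁻¹(9) = 4.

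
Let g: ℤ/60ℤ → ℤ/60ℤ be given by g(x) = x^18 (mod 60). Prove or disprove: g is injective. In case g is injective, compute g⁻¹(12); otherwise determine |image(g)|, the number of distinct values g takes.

12

g(2): Repeated squaring mod 60: 2^1 ≡ 2, 2^2 ≡ 2² = 4, 2^4 ≡ 4² = 16, 2^8 ≡ 16² = 256 ≡ 16, 2^16 ≡ 16² = 256 ≡ 16. Since 18 = 16 + 2, 2^18 ≡ 16·4: 16·4 = 64 ≡ 4. So 2^18 ≡ 4 (mod 60).
g(8): Repeated squaring mod 60: 8^1 ≡ 8, 8^2 ≡ 8² = 64 ≡ 4, 8^4 ≡ 4² = 16, 8^8 ≡ 16² = 256 ≡ 16, 8^16 ≡ 16² = 256 ≡ 16. Since 18 = 16 + 2, 8^18 ≡ 16·4: 16·4 = 64 ≡ 4. So 8^18 ≡ 4 (mod 60).
So g(2) = g(8) = 4 while 2 ≠ 8, thus g is not injective.
Since g is not injective, we determine |image(g)|. Computing x^18 mod 60 for each x (by repeated squaring, reducing mod 60 at every step), the values g(0), g(1), …, g(59) are: 0, 1, 4, 9, 16, 25, 36, 49, 4, 21, 40, 1, 24, 49, 16, 45, 16, 49, 24, 1, 40, 21, 4, 49, 36, 25, 16, 9, 4, 1, 0, 1, 4, 9, 16, 25, 36, 49, 4, 21, 40, 1, 24, 49, 16, 45, 16, 49, 24, 1, 40, 21, 4, 49, 36, 25, 16, 9, 4, 1.
The distinct values are {0, 1, 4, 9, 16, 21, 24, 25, 36, 40, 45, 49}; there are 12 of them.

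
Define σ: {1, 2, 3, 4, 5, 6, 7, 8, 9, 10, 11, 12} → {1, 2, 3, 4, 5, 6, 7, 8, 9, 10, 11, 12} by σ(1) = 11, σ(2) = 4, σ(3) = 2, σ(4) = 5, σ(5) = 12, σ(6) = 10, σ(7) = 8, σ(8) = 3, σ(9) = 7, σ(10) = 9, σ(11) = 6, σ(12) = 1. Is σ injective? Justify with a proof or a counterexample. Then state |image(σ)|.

12

The values σ(1), …, σ(12) are 11, 4, 2, 5, 12, 10, 8, 3, 7, 9, 6, 1 — all distinct.
So σ(a) = σ(b) only when a = b, and σ is injective.
The image of σ is {1, 2, 3, 4, 5, 6, 7, 8, 9, 10, 11, 12}, which has 12 elements.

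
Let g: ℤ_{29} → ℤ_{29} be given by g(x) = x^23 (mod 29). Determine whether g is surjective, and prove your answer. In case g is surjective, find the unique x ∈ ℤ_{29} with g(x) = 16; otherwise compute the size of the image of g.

25

Since 29 is prime, the nonzero elements of ℤ_{29} form a cyclic group of order 28.
As gcd(23, 28) = 1, raising to the 23rd power is a bijection on this group: if u^23 ≡ v^23 then (uv^{−1})^23 = 1, and the only element of order dividing gcd(23, 28) = 1 is 1, so u = v.
With g(0) = 0 this makes g injective on all of ℤ_{29}, hence bijective (finite equal-size domain and codomain). In particular g is surjective.
Since g is surjective, we find the preimage of 16. The inverse of x ↦ x^23 on (ℤ_{29})^× is x ↦ x^11, because 23·11 = 253 = 9·28 + 1 ≡ 1 (mod 28) and x^{28} = 1 for x ≠ 0 (Fermat). So g⁻¹(16) = 16^11 mod 29.
Repeated squaring mod 29: 16^1 ≡ 16, 16^2 ≡ 16² = 256 ≡ 24, 16^4 ≡ 24² = 576 ≡ 25, 16^8 ≡ 25² = 625 ≡ 16. Since 11 = 8 + 2 + 1, 16^11 ≡ 16·24·16: 16·24 = 384 ≡ 7, then 7·16 = 112 ≡ 25. So 16^11 ≡ 25 (mod 29).
Hence g⁻¹(16) = 25.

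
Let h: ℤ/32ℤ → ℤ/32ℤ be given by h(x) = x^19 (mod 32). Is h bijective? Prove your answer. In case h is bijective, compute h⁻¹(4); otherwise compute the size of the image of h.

17

h(0) = 0^19 = 0.
h(2): Repeated squaring mod 32: 2^1 ≡ 2, 2^2 ≡ 2² = 4, 2^4 ≡ 4² = 16, 2^8 ≡ 16² = 256 ≡ 0, 2^16 ≡ 0² = 0. Since 19 = 16 + 2 + 1, 2^19 ≡ 0·4·2: 0·4 = 0, then 0·2 = 0. So 2^19 ≡ 0 (mod 32).
So h(0) = h(2) = 0 while 0 ≠ 2, therefore h is not injective, hence not bijective.
Since h is not bijective, we determine |image(h)|. Computing x^19 mod 32 for each x (by repeated squaring, reducing mod 32 at every step), the values h(0), h(1), …, h(31) are: 0, 1, 0, 27, 0, 29, 0, 23, 0, 25, 0, 19, 0, 21, 0, 15, 0, 17, 0, 11, 0, 13, 0, 7, 0, 9, 0, 3, 0, 5, 0, 31.
The distinct values are {0, 1, 3, 5, 7, 9, 11, 13, 15, 17, 19, 21, 23, 25, 27, 29, 31}; there are 17 of them.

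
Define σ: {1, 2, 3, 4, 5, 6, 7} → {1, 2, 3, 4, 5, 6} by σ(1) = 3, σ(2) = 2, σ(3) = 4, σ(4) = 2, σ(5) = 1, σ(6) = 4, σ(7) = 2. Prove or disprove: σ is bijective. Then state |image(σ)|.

4

σ(2) = 2 = σ(4) with 2 ≠ 4, so σ is not injective, hence not bijective.
The image of σ is {1, 2, 3, 4}, which has 4 elements.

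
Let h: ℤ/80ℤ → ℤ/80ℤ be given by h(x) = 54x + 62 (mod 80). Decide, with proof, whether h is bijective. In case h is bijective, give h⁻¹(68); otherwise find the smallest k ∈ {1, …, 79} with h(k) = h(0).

By definition, h is injective if h(a) = h(b) implies a = b.
We have gcd(54, 80) = 2 > 1. Taking a = 0 and b = 40: h(0) = 62 and h(40) = 54·40 + 62 = 2222 ≡ 62 (mod 80).
So h(0) = h(40) while 0 ≠ 40, therefore h is not injective, hence not bijective.
Since h is not bijective, we find the least positive k with h(k) = h(0): this means 54k ≡ 0 (mod 80), i.e. 80 ∣ 54k. Since gcd(54, 80) = 2, dividing through by 2 this holds exactly when 40 ∣ 27k, and as gcd(27, 40) = 1, exactly when 40 ∣ k.
The smallest positive such k is 40.

40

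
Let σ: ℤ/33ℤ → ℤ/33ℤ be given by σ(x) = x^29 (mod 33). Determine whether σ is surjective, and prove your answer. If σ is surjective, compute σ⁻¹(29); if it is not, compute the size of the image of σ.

Computing x^29 mod 33 for each x (by repeated squaring, reducing mod 33 at every step), the values σ(0), σ(1), …, σ(32) are: 0, 1, 17, 15, 25, 20, 24, 19, 29, 27, 10, 11, 12, 28, 26, 3, 31, 2, 30, 7, 5, 21, 22, 23, 6, 4, 14, 9, 13, 8, 18, 16, 32.
Every element of ℤ/33ℤ appears exactly once in this list, so σ is a bijection, and in particular surjective.
Since σ is surjective, we read off the preimage of 29 from the same table: σ(8) = 29, so σ⁻¹(29) = 8.

8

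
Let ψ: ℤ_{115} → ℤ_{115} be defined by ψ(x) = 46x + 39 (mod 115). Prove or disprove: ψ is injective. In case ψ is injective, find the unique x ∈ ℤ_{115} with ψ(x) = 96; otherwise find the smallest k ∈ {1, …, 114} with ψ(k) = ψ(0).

5

By definition, injectivity means: for all u, v in the domain, ψ(u) = ψ(v) implies u = v.
We have gcd(46, 115) = 23 > 1. Taking u = 0 and v = 5: ψ(0) = 39 and ψ(5) = 46·5 + 39 = 269 ≡ 39 (mod 115).
So ψ(0) = ψ(5) while 0 ≠ 5, thus ψ is not injective.
Since ψ is not injective, we find the least positive k with ψ(k) = ψ(0): this means 46k ≡ 0 (mod 115), i.e. 115 ∣ 46k. Since gcd(46, 115) = 23, dividing through by 23 this holds exactly when 5 ∣ 2k, and as gcd(2, 5) = 1, exactly when 5 ∣ k.
The smallest positive such k is 5.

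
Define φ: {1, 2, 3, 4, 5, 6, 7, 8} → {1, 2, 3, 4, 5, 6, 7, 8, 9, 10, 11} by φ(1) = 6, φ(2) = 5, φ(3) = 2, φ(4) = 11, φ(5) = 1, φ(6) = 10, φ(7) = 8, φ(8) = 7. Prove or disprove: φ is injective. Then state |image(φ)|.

8

The values φ(1), …, φ(8) are 6, 5, 2, 11, 1, 10, 8, 7 — all distinct.
So φ(u) = φ(v) only when u = v, and φ is injective.
The image of φ is {1, 2, 5, 6, 7, 8, 10, 11}, which has 8 elements.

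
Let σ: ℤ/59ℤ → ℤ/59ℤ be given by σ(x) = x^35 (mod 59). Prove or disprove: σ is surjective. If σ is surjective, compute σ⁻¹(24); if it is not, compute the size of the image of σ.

Since 59 is prime, the nonzero elements of ℤ/59ℤ form a cyclic group of order 58.
As gcd(35, 58) = 1, raising to the 35th power is a bijection on this group: if a^35 ≡ b^35 then (ab^{−1})^35 = 1, and the only element of order dividing gcd(35, 58) = 1 is 1, so a = b.
With σ(0) = 0 this makes σ injective on all of ℤ/59ℤ, hence bijective (finite equal-size domain and codomain). In particular σ is surjective.
Since σ is surjective, we find the preimage of 24. The inverse of x ↦ x^35 on (ℤ/59ℤ)^× is x ↦ x^5, because 35·5 = 175 = 3·58 + 1 ≡ 1 (mod 58) and x^{58} = 1 for x ≠ 0 (Fermat). So σ⁻¹(24) = 24^5 mod 59.
Repeated squaring mod 59: 24^1 ≡ 24, 24^2 ≡ 24² = 576 ≡ 45, 24^4 ≡ 45² = 2025 ≡ 19. Since 5 = 4 + 1, 24^5 ≡ 19·24: 19·24 = 456 ≡ 43. So 24^5 ≡ 43 (mod 59).
Hence σ⁻¹(24) = 43.

43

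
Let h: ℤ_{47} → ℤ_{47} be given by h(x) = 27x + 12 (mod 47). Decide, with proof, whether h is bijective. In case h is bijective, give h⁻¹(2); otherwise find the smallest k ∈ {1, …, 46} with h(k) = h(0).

Suppose h(x_1) = h(x_2) in ℤ_{47}. Then 27x_1 + 12 ≡ 27x_2 + 12 (mod 47), therefore 27(x_1 − x_2) ≡ 0 (mod 47).
Since gcd(27, 47) = 1, 27 is invertible modulo 47, therefore x_1 − x_2 ≡ 0 (mod 47), i.e. x_1 = x_2.
We now compute 27⁻¹ mod 47 explicitly. Euclid's algorithm: 47 = 1·27 + 20, 27 = 1·20 + 7, 20 = 2·7 + 6, 7 = 1·6 + 1; back-substituting gives 1 = 7·27 − 4·47, so 27⁻¹ ≡ 7 (mod 47).
Then y ↦ 7(y − 12) is a two-sided inverse to h, so every y ∈ ℤ_{47} has a preimage.
Hence h is bijective.
Since h is bijective, we find h⁻¹(2): we need 27x ≡ 2 − 12 ≡ 37 (mod 47). Using 27⁻¹ = 7: x ≡ 7·37 = 259 = 5·47 + 24, so x = 24.
Check: h(24) = 27·24 + 12 = 660 = 14·47 + 2 ≡ 2 (mod 47).

24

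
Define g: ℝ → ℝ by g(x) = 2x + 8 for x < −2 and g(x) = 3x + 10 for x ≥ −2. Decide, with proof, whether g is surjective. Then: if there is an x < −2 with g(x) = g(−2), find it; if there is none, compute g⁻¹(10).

Both pieces are strictly increasing (slopes 2 and 3), so each is injective on its own interval.
The left piece maps (−∞, −2) onto (−∞, 4); the right piece maps [−2, ∞) onto [4, ∞).
These images together cover ℝ, so g is surjective.
Because the two images are disjoint, no x < −2 has g(x) = g(−2), so we compute g⁻¹(10): 10 lies in [4, ∞), so solve 3x + 10 = 10: x = (10 − 10)/3 = 0.

0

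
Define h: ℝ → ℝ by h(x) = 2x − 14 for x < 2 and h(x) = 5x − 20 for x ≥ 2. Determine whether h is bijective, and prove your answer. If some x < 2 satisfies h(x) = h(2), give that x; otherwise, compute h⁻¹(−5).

Both pieces are strictly increasing (slopes 2 and 5), so each is injective on its own interval.
The left piece maps (−∞, 2) onto (−∞, −10); the right piece maps [2, ∞) onto [−10, ∞).
Since −10 = −10, the images partition ℝ: h is injective and surjective, hence bijective.
Because the two images are disjoint, no x < 2 has h(x) = h(2), so we compute h⁻¹(−5): −5 lies in [−10, ∞), so solve 5x − 20 = −5: x = (−5 + 20)/5 = 3.

3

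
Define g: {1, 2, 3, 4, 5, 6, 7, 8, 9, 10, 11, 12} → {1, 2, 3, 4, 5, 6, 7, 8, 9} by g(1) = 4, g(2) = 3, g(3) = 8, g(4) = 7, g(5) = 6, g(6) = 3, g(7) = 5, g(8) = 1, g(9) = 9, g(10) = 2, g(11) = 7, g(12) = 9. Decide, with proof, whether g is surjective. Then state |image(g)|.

Every element of the codomain has a preimage: 1 = g(8), 2 = g(10), 3 = g(2), 4 = g(1), 5 = g(7), 6 = g(5), 7 = g(4), 8 = g(3), 9 = g(9).
Thus g is surjective.
The image of g is {1, 2, 3, 4, 5, 6, 7, 8, 9}, which has 9 elements.

9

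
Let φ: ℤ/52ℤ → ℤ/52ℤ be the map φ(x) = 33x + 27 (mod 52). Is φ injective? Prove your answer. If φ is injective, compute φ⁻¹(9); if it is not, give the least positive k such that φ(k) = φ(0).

42

By definition, φ is injective when φ(x_1) = φ(x_2) forces x_1 = x_2.
If φ(x_1) = φ(x_2), then 33x_1 ≡ 33x_2 (mod 52). Because gcd(33, 52) = 1, we may cancel 33 to get x_1 ≡ x_2 (mod 52).
So φ is injective.
We now compute 33⁻¹ mod 52 explicitly. Euclid's algorithm: 52 = 1·33 + 19, 33 = 1·19 + 14, 19 = 1·14 + 5, 14 = 2·5 + 4, 5 = 1·4 + 1; back-substituting gives 1 = 41·33 − 26·52, so 33⁻¹ ≡ 41 (mod 52).
Since φ is injective, we find φ⁻¹(9): we need 33x ≡ 9 − 27 ≡ 34 (mod 52). Using 33⁻¹ = 41: x ≡ 41·34 = 1394 = 26·52 + 42, so x = 42.
Check: φ(42) = 33·42 + 27 = 1413 = 27·52 + 9 ≡ 9 (mod 52).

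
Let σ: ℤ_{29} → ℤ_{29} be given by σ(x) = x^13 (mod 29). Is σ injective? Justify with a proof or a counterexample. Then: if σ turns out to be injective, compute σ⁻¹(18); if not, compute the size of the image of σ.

8

Since 29 is prime, the nonzero elements of ℤ_{29} form a cyclic group of order 28.
As gcd(13, 28) = 1, raising to the 13th power is a bijection on this group: if a^13 ≡ b^13 then (ab^{−1})^13 = 1, and the only element of order dividing gcd(13, 28) = 1 is 1, so a = b.
With σ(0) = 0 this makes σ injective on all of ℤ_{29}, hence bijective (finite equal-size domain and codomain). In particular σ is injective.
Since σ is injective, we find the preimage of 18. The inverse of x ↦ x^13 on (ℤ_{29})^× is x ↦ x^13, because 13·13 = 169 = 6·28 + 1 ≡ 1 (mod 28) and x^{28} = 1 for x ≠ 0 (Fermat). So σ⁻¹(18) = 18^13 mod 29.
Repeated squaring mod 29: 18^1 ≡ 18, 18^2 ≡ 18² = 324 ≡ 5, 18^4 ≡ 5² = 25, 18^8 ≡ 25² = 625 ≡ 16. Since 13 = 8 + 4 + 1, 18^13 ≡ 16·25·18: 16·25 = 400 ≡ 23, then 23·18 = 414 ≡ 8. So 18^13 ≡ 8 (mod 29).
Hence σ⁻¹(18) = 8.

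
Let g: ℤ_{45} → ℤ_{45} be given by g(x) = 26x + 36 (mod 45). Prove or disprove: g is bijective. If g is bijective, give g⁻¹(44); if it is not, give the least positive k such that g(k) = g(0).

Recall: g is injective when g(u) = g(v) forces u = v.
Suppose g(u) = g(v) in ℤ_{45}. Then 26u + 36 ≡ 26v + 36 (mod 45), so 26(u − v) ≡ 0 (mod 45).
Since gcd(26, 45) = 1, 26 is invertible modulo 45, therefore u − v ≡ 0 (mod 45), i.e. u = v.
We now compute 26⁻¹ mod 45 explicitly. Euclid's algorithm: 45 = 1·26 + 19, 26 = 1·19 + 7, 19 = 2·7 + 5, 7 = 1·5 + 2, 5 = 2·2 + 1; back-substituting gives 1 = 26·26 − 15·45, so 26⁻¹ ≡ 26 (mod 45).
For any y ∈ ℤ_{45}, x = 26(y − 36) mod 45 satisfies g(x) = 26·26(y − 36) + 36 ≡ y (since 26·26 ≡ 1 mod 45). So every y has a preimage.
Thus g is bijective.
Since g is bijective, we compute g⁻¹(44): solve 26x + 36 ≡ 44 (mod 45), i.e. 26x ≡ 8 (mod 45).
Multiplying by 26⁻¹ = 26 gives x ≡ 26·8 = 208 = 4·45 + 28 ≡ 28 (mod 45).
Check: g(28) = 26·28 + 36 = 764 = 16·45 + 44 ≡ 44 (mod 45).

28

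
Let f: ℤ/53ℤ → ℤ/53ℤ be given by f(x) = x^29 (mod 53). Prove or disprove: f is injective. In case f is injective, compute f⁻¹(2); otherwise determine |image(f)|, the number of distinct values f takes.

35

Since 53 is prime, the nonzero elements of ℤ/53ℤ form a cyclic group of order 52.
As gcd(29, 52) = 1, raising to the 29th power is a bijection on this group: if s^29 ≡ t^29 then (st^{−1})^29 = 1, and the only element of order dividing gcd(29, 52) = 1 is 1, so s = t.
With f(0) = 0 this makes f injective on all of ℤ/53ℤ, hence bijective (finite equal-size domain and codomain). In particular f is injective.
Since f is injective, we find the preimage of 2. The inverse of x ↦ x^29 on (ℤ/53ℤ)^× is x ↦ x^9, because 29·9 = 261 = 5·52 + 1 ≡ 1 (mod 52) and x^{52} = 1 for x ≠ 0 (Fermat). So f⁻¹(2) = 2^9 mod 53.
Repeated squaring mod 53: 2^1 ≡ 2, 2^2 ≡ 2² = 4, 2^4 ≡ 4² = 16, 2^8 ≡ 16² = 256 ≡ 44. Since 9 = 8 + 1, 2^9 ≡ 44·2: 44·2 = 88 ≡ 35. So 2^9 ≡ 35 (mod 53).
Hence f⁻¹(2) = 35.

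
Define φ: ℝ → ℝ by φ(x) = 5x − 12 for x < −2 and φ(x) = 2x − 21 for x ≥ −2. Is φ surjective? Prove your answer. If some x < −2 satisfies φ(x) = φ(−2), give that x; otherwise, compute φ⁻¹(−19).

Both pieces are strictly increasing (slopes 5 and 2), so each is injective on its own interval.
The left piece maps (−∞, −2) onto (−∞, −22); the right piece maps [−2, ∞) onto [−25, ∞).
The union (−∞, −22) ∪ [−25, ∞) covers ℝ, so φ is surjective.
For the follow-up: the images overlap, so an x < −2 with φ(x) = φ(−2) exists. φ(−2) = −25; solving 5x − 12 = −25 for x < −2 gives x = (−25 + 12)/5 = −13/5.

-13/5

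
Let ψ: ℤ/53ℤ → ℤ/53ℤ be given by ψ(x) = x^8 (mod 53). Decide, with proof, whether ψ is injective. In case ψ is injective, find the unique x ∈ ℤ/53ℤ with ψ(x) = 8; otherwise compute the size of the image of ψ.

14

ψ(2): Repeated squaring mod 53: 2^1 ≡ 2, 2^2 ≡ 2² = 4, 2^4 ≡ 4² = 16, 2^8 ≡ 16² = 256 ≡ 44. So 2^8 ≡ 44 (mod 53).
ψ(7): Repeated squaring mod 53: 7^1 ≡ 7, 7^2 ≡ 7² = 49, 7^4 ≡ 49² = 2401 ≡ 16, 7^8 ≡ 16² = 256 ≡ 44. So 7^8 ≡ 44 (mod 53).
So ψ(2) = ψ(7) = 44 while 2 ≠ 7, therefore ψ is not injective.
Since ψ is not injective, we determine |image(ψ)|. Computing x^8 mod 53 for each x (by repeated squaring, reducing mod 53 at every step), the values ψ(0), ψ(1), …, ψ(52) are: 0, 1, 44, 42, 28, 15, 46, 44, 13, 15, 24, 10, 10, 36, 28, 47, 42, 49, 24, 36, 49, 46, 16, 1, 16, 13, 47, 47, 13, 16, 1, 16, 46, 49, 36, 24, 49, 42, 47, 28, 36, 10, 10, 24, 15, 13, 44, 46, 15, 28, 42, 44, 1.
The distinct values are {0, 1, 10, 13, 15, 16, 24, 28, 36, 42, 44, 46, 47, 49}; there are 14 of them.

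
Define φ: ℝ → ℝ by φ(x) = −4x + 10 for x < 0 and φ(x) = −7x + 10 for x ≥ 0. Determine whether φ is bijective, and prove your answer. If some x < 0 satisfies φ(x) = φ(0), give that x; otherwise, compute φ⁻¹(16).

-3/2

Both pieces are strictly decreasing (slopes −4 and −7), so each is injective on its own interval.
The left piece maps (−∞, 0) onto (10, ∞); the right piece maps [0, ∞) onto (−∞, 10].
Since 10 = 10, the images partition ℝ: φ is injective and surjective, hence bijective.
Because the two images are disjoint, no x < 0 has φ(x) = φ(0), so we compute φ⁻¹(16): 16 lies in (10, ∞), so solve −4x + 10 = 16: x = (16 − 10)/(−4) = −3/2.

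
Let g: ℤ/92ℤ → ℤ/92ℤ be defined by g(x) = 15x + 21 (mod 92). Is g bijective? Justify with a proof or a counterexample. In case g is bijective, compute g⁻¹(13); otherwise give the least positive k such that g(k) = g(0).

24

Recall: g is injective when g(s) = g(t) forces s = t.
Suppose g(s) = g(t) in ℤ/92ℤ. Then 15s + 21 ≡ 15t + 21 (mod 92), thus 15(s − t) ≡ 0 (mod 92).
Since gcd(15, 92) = 1, 15 is invertible modulo 92, therefore s − t ≡ 0 (mod 92), i.e. s = t.
We now compute 15⁻¹ mod 92 explicitly. Euclid's algorithm: 92 = 6·15 + 2, 15 = 7·2 + 1; back-substituting gives 1 = 43·15 − 7·92, so 15⁻¹ ≡ 43 (mod 92).
Then y ↦ 43(y − 21) is a two-sided inverse to g, so every y ∈ ℤ/92ℤ has a preimage.
So g is bijective.
Since g is bijective, we compute g⁻¹(13): solve 15x + 21 ≡ 13 (mod 92), i.e. 15x ≡ 84 (mod 92).
Multiplying by 15⁻¹ = 43 gives x ≡ 43·84 = 3612 = 39·92 + 24 ≡ 24 (mod 92).
Check: g(24) = 15·24 + 21 = 381 = 4·92 + 13 ≡ 13 (mod 92).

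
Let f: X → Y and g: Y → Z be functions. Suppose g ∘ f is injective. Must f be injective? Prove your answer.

Suppose f(u) = f(v). Applying g: (g ∘ f)(u) = (g ∘ f)(v). Since g ∘ f is injective, u = v. Therefore f is injective.

injective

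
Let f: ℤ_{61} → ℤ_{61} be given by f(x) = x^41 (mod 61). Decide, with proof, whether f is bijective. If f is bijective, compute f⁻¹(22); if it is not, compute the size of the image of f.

Since 61 is prime, the nonzero elements of ℤ_{61} form a cyclic group of order 60.
As gcd(41, 60) = 1, raising to the 41st power is a bijection on this group: if a^41 ≡ b^41 then (ab^{−1})^41 = 1, and the only element of order dividing gcd(41, 60) = 1 is 1, so a = b.
With f(0) = 0 this makes f injective on all of ℤ_{61}, hence bijective (finite equal-size domain and codomain). In particular f is bijective.
Since f is bijective, we find the preimage of 22. The inverse of x ↦ x^41 on (ℤ_{61})^× is x ↦ x^41, because 41·41 = 1681 = 28·60 + 1 ≡ 1 (mod 60) and x^{60} = 1 for x ≠ 0 (Fermat). So f⁻¹(22) = 22^41 mod 61.
Repeated squaring mod 61: 22^1 ≡ 22, 22^2 ≡ 22² = 484 ≡ 57, 22^4 ≡ 57² = 3249 ≡ 16, 22^8 ≡ 16² = 256 ≡ 12, 22^16 ≡ 12² = 144 ≡ 22, 22^32 ≡ 22² = 484 ≡ 57. Since 41 = 32 + 8 + 1, 22^41 ≡ 57·12·22: 57·12 = 684 ≡ 13, then 13·22 = 286 ≡ 42. So 22^41 ≡ 42 (mod 61).
Hence f⁻¹(22) = 42.

42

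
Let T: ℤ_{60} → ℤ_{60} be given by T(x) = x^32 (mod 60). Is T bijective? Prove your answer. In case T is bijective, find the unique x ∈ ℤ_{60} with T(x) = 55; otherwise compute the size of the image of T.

T(2): Repeated squaring mod 60: 2^1 ≡ 2, 2^2 ≡ 2² = 4, 2^4 ≡ 4² = 16, 2^8 ≡ 16² = 256 ≡ 16, 2^16 ≡ 16² = 256 ≡ 16, 2^32 ≡ 16² = 256 ≡ 16. So 2^32 ≡ 16 (mod 60).
T(4): Repeated squaring mod 60: 4^1 ≡ 4, 4^2 ≡ 4² = 16, 4^4 ≡ 16² = 256 ≡ 16, 4^8 ≡ 16² = 256 ≡ 16, 4^16 ≡ 16² = 256 ≡ 16, 4^32 ≡ 16² = 256 ≡ 16. So 4^32 ≡ 16 (mod 60).
So T(2) = T(4) = 16 while 2 ≠ 4, hence T is not injective, hence not bijective.
Since T is not bijective, we determine |image(T)|. Computing x^32 mod 60 for each x (by repeated squaring, reducing mod 60 at every step), the values T(0), T(1), …, T(59) are: 0, 1, 16, 21, 16, 25, 36, 1, 16, 21, 40, 1, 36, 1, 16, 45, 16, 1, 36, 1, 40, 21, 16, 1, 36, 25, 16, 21, 16, 1, 0, 1, 16, 21, 16, 25, 36, 1, 16, 21, 40, 1, 36, 1, 16, 45, 16, 1, 36, 1, 40, 21, 16, 1, 36, 25, 16, 21, 16, 1.
The distinct values are {0, 1, 16, 21, 25, 36, 40, 45}; there are 8 of them.

8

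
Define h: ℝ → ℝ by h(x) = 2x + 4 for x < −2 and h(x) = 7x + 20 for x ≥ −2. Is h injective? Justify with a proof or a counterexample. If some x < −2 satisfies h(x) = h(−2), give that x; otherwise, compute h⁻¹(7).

-13/7

Both pieces are strictly increasing (slopes 2 and 7), so each is injective on its own interval.
The left piece maps (−∞, −2) onto (−∞, 0); the right piece maps [−2, ∞) onto [6, ∞).
These images are disjoint, so no value is attained by both pieces. Therefore h is injective.
Because the two images are disjoint, no x < −2 has h(x) = h(−2), so we compute h⁻¹(7): 7 lies in [6, ∞), so solve 7x + 20 = 7: x = (7 − 20)/7 = −13/7.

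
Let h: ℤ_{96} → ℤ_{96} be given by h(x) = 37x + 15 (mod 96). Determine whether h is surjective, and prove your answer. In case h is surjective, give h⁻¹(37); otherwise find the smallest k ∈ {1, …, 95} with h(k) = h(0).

Recall that h is surjective if every y in the codomain equals h(x) for some x in the domain.
Since gcd(37, 96) = 1, 37 is invertible modulo 96. Euclid's algorithm: 96 = 2·37 + 22, 37 = 1·22 + 15, 22 = 1·15 + 7, 15 = 2·7 + 1; back-substituting gives 1 = 13·37 − 5·96, so 37⁻¹ ≡ 13 (mod 96).
Then y ↦ 13(y − 15) is a two-sided inverse to h, so every y ∈ ℤ_{96} has a preimage.
Therefore h is surjective.
Since h is surjective, we compute h⁻¹(37): solve 37x + 15 ≡ 37 (mod 96), i.e. 37x ≡ 22 (mod 96).
Multiplying by 37⁻¹ = 13 gives x ≡ 13·22 = 286 = 2·96 + 94 ≡ 94 (mod 96).
Check: h(94) = 37·94 + 15 = 3493 = 36·96 + 37 ≡ 37 (mod 96).

94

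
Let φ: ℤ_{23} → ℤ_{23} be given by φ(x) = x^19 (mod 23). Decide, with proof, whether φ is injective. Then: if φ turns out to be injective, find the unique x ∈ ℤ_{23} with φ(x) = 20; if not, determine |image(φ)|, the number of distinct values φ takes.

Since 23 is prime, the nonzero elements of ℤ_{23} form a cyclic group of order 22.
As gcd(19, 22) = 1, raising to the 19th power is a bijection on this group: if u^19 ≡ v^19 then (uv^{−1})^19 = 1, and the only element of order dividing gcd(19, 22) = 1 is 1, so u = v.
With φ(0) = 0 this makes φ injective on all of ℤ_{23}, hence bijective (finite equal-size domain and codomain). In particular φ is injective.
Since φ is injective, we find the preimage of 20. The inverse of x ↦ x^19 on (ℤ_{23})^× is x ↦ x^7, because 19·7 = 133 = 6·22 + 1 ≡ 1 (mod 22) and x^{22} = 1 for x ≠ 0 (Fermat). So φ⁻¹(20) = 20^7 mod 23.
Repeated squaring mod 23: 20^1 ≡ 20, 20^2 ≡ 20² = 400 ≡ 9, 20^4 ≡ 9² = 81 ≡ 12. Since 7 = 4 + 2 + 1, 20^7 ≡ 12·9·20: 12·9 = 108 ≡ 16, then 16·20 = 320 ≡ 21. So 20^7 ≡ 21 (mod 23).
Hence φ⁻¹(20) = 21.

21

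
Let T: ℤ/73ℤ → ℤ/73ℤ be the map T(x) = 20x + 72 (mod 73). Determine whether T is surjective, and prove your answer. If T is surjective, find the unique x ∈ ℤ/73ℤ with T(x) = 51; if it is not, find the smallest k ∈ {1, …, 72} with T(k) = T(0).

61

By definition, T is surjective if every y in the codomain equals T(x) for some x in the domain.
Since gcd(20, 73) = 1, 20 is invertible modulo 73. Euclid's algorithm: 73 = 3·20 + 13, 20 = 1·13 + 7, 13 = 1·7 + 6, 7 = 1·6 + 1; back-substituting gives 1 = 11·20 − 3·73, so 20⁻¹ ≡ 11 (mod 73).
For any y ∈ ℤ/73ℤ, x = 11(y − 72) mod 73 satisfies T(x) = 20·11(y − 72) + 72 ≡ y (since 20·11 ≡ 1 mod 73). So every y has a preimage.
Hence T is surjective.
Since T is surjective, we compute T⁻¹(51): solve 20x + 72 ≡ 51 (mod 73), i.e. 20x ≡ 52 (mod 73).
Multiplying by 20⁻¹ = 11 gives x ≡ 11·52 = 572 = 7·73 + 61 ≡ 61 (mod 73).
Check: T(61) = 20·61 + 72 = 1292 = 17·73 + 51 ≡ 51 (mod 73).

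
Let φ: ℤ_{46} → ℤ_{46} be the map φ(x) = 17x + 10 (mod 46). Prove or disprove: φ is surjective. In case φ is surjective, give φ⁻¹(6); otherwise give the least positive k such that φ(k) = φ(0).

Recall: φ is surjective if every y in the codomain equals φ(x) for some x in the domain.
Since gcd(17, 46) = 1, 17 is invertible modulo 46. Euclid's algorithm: 46 = 2·17 + 12, 17 = 1·12 + 5, 12 = 2·5 + 2, 5 = 2·2 + 1; back-substituting gives 1 = 19·17 − 7·46, so 17⁻¹ ≡ 19 (mod 46).
For any y ∈ ℤ_{46}, x = 19(y − 10) mod 46 satisfies φ(x) = 17·19(y − 10) + 10 ≡ y (since 17·19 ≡ 1 mod 46). So every y has a preimage.
Therefore φ is surjective.
Since φ is surjective, we compute φ⁻¹(6): solve 17x + 10 ≡ 6 (mod 46), i.e. 17x ≡ 42 (mod 46).
Multiplying by 17⁻¹ = 19 gives x ≡ 19·42 = 798 = 17·46 + 16 ≡ 16 (mod 46).
Check: φ(16) = 17·16 + 10 = 282 = 6·46 + 6 ≡ 6 (mod 46).

16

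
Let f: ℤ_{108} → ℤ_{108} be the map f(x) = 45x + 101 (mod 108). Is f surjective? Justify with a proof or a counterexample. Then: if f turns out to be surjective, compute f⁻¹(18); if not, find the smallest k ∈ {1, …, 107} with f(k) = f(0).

12

Since gcd(45, 108) = 9, we have 45x ≡ 0 (mod 9) for all x, so f(x) ≡ 2 (mod 9).
But 0 ≢ 2 (mod 9), so 0 ∈ ℤ_{108} has no preimage. Therefore f is not surjective.
Since f is not surjective, we find the least positive k with f(k) = f(0): this means 45k ≡ 0 (mod 108), i.e. 108 ∣ 45k. Since gcd(45, 108) = 9, dividing through by 9 this holds exactly when 12 ∣ 5k, and as gcd(5, 12) = 1, exactly when 12 ∣ k.
The smallest positive such k is 12.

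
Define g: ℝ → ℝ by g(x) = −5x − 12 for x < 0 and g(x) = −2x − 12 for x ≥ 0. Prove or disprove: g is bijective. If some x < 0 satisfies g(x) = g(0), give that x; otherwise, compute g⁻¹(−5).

-7/5

Both pieces are strictly decreasing (slopes −5 and −2), so each is injective on its own interval.
The left piece maps (−∞, 0) onto (−12, ∞); the right piece maps [0, ∞) onto (−∞, −12].
Since −12 = −12, the images partition ℝ: g is injective and surjective, hence bijective.
Because the two images are disjoint, no x < 0 has g(x) = g(0), so we compute g⁻¹(−5): −5 lies in (−12, ∞), so solve −5x − 12 = −5: x = (−5 + 12)/(−5) = −7/5.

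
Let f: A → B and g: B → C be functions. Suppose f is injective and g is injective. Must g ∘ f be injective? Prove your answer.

injective

Suppose (g ∘ f)(u) = (g ∘ f)(v), i.e. g(f(u)) = g(f(v)).
Since g is injective, f(u) = f(v). Since f is injective, u = v. Thus g ∘ f is injective.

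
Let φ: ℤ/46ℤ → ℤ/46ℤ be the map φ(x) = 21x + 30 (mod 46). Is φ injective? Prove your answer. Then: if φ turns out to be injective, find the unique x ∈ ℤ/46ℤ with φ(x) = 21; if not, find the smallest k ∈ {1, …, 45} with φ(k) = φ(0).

39

By definition, φ is injective when φ(s) = φ(t) forces s = t.
Suppose φ(s) = φ(t) in ℤ/46ℤ. Then 21s + 30 ≡ 21t + 30 (mod 46), thus 21(s − t) ≡ 0 (mod 46).
Since gcd(21, 46) = 1, 21 is invertible modulo 46, so s − t ≡ 0 (mod 46), i.e. s = t.
Hence φ is injective.
We now compute 21⁻¹ mod 46 explicitly. Euclid's algorithm: 46 = 2·21 + 4, 21 = 5·4 + 1; back-substituting gives 1 = 11·21 − 5·46, so 21⁻¹ ≡ 11 (mod 46).
Since φ is injective, we find φ⁻¹(21): we need 21x ≡ 21 − 30 ≡ 37 (mod 46). Using 21⁻¹ = 11: x ≡ 11·37 = 407 = 8·46 + 39, so x = 39.
Check: φ(39) = 21·39 + 30 = 849 = 18·46 + 21 ≡ 21 (mod 46).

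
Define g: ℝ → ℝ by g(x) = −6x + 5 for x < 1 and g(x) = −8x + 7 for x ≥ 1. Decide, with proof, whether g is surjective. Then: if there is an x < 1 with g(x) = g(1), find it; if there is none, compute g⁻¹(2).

1/2

Both pieces are strictly decreasing (slopes −6 and −8), so each is injective on its own interval.
The left piece maps (−∞, 1) onto (−1, ∞); the right piece maps [1, ∞) onto (−∞, −1].
These images together cover ℝ, so g is surjective.
Because the two images are disjoint, no x < 1 has g(x) = g(1), so we compute g⁻¹(2): 2 lies in (−1, ∞), so solve −6x + 5 = 2: x = (2 − 5)/(−6) = 1/2.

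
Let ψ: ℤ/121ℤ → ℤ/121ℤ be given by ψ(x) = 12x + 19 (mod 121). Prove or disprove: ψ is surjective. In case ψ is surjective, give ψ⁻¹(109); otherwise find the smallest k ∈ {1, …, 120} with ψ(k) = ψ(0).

68

Since gcd(12, 121) = 1, 12 is invertible modulo 121. Euclid's algorithm: 121 = 10·12 + 1; back-substituting gives 1 = 111·12 − 11·121, so 12⁻¹ ≡ 111 (mod 121).
For any y ∈ ℤ/121ℤ, x = 111(y − 19) mod 121 satisfies ψ(x) = 12·111(y − 19) + 19 ≡ y (since 12·111 ≡ 1 mod 121). So every y has a preimage.
Hence ψ is surjective.
Since ψ is surjective, we find ψ⁻¹(109): we need 12x ≡ 109 − 19 ≡ 90 (mod 121). Using 12⁻¹ = 111: x ≡ 111·90 = 9990 = 82·121 + 68, so x = 68.
Check: ψ(68) = 12·68 + 19 = 835 = 6·121 + 109 ≡ 109 (mod 121).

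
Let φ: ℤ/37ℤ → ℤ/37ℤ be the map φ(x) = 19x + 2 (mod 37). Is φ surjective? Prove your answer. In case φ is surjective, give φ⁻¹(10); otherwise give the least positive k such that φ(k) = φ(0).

16

Since gcd(19, 37) = 1, 19 is invertible modulo 37. Euclid's algorithm: 37 = 1·19 + 18, 19 = 1·18 + 1; back-substituting gives 1 = 2·19 − 1·37, so 19⁻¹ ≡ 2 (mod 37).
Then y ↦ 2(y − 2) is a two-sided inverse to φ, so every y ∈ ℤ/37ℤ has a preimage.
Therefore φ is surjective.
Since φ is surjective, we find φ⁻¹(10): we need 19x ≡ 10 − 2 ≡ 8 (mod 37). Using 19⁻¹ = 2: x ≡ 2·8 = 16, so x = 16.
Check: φ(16) = 19·16 + 2 = 306 = 8·37 + 10 ≡ 10 (mod 37).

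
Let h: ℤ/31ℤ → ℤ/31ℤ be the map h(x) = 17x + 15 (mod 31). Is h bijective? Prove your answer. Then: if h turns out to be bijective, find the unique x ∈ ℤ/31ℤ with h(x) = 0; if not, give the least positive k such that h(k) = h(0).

Recall: injectivity means: for all a, b in the domain, h(a) = h(b) implies a = b.
Suppose h(a) = h(b) in ℤ/31ℤ. Then 17a + 15 ≡ 17b + 15 (mod 31), therefore 17(a − b) ≡ 0 (mod 31).
Since gcd(17, 31) = 1, 17 is invertible modulo 31, therefore a − b ≡ 0 (mod 31), i.e. a = b.
We now compute 17⁻¹ mod 31 explicitly. Euclid's algorithm: 31 = 1·17 + 14, 17 = 1·14 + 3, 14 = 4·3 + 2, 3 = 1·2 + 1; back-substituting gives 1 = 11·17 − 6·31, so 17⁻¹ ≡ 11 (mod 31).
Then y ↦ 11(y − 15) is a two-sided inverse to h, so every y ∈ ℤ/31ℤ has a preimage.
So h is bijective.
Since h is bijective, we compute h⁻¹(0): solve 17x + 15 ≡ 0 (mod 31), i.e. 17x ≡ 16 (mod 31).
Multiplying by 17⁻¹ = 11 gives x ≡ 11·16 = 176 = 5·31 + 21 ≡ 21 (mod 31).
Check: h(21) = 17·21 + 15 = 372 = 12·31 + 0 ≡ 0 (mod 31).

21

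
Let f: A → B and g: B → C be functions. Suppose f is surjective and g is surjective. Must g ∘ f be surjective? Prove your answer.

Let c ∈ C. Since g is surjective, there is b ∈ B with g(b) = c. Since f is surjective, there is a ∈ A with f(a) = b.
Then (g ∘ f)(a) = g(b) = c. So g ∘ f is surjective.

surjective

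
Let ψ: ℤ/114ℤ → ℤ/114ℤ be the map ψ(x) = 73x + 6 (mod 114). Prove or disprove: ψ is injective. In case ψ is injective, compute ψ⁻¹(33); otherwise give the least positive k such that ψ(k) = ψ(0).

105

If ψ(a) = ψ(b), then 73a ≡ 73b (mod 114). Because gcd(73, 114) = 1, we may cancel 73 to get a ≡ b (mod 114).
Therefore ψ is injective.
We now compute 73⁻¹ mod 114 explicitly. Euclid's algorithm: 114 = 1·73 + 41, 73 = 1·41 + 32, 41 = 1·32 + 9, 32 = 3·9 + 5, 9 = 1·5 + 4, 5 = 1·4 + 1; back-substituting gives 1 = 25·73 − 16·114, so 73⁻¹ ≡ 25 (mod 114).
Since ψ is injective, we compute ψ⁻¹(33): solve 73x + 6 ≡ 33 (mod 114), i.e. 73x ≡ 27 (mod 114).
Multiplying by 73⁻¹ = 25 gives x ≡ 25·27 = 675 = 5·114 + 105 ≡ 105 (mod 114).
Check: ψ(105) = 73·105 + 6 = 7671 = 67·114 + 33 ≡ 33 (mod 114).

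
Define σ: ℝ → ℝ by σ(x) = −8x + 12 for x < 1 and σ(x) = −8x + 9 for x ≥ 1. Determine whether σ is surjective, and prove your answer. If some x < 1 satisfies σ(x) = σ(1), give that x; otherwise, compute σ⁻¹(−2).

Both pieces are strictly decreasing (slopes −8 and −8), so each is injective on its own interval.
The left piece maps (−∞, 1) onto (4, ∞); the right piece maps [1, ∞) onto (−∞, 1].
The union (4, ∞) ∪ (−∞, 1] omits the interval between 4 and 1; in particular 4 has no preimage. So σ is not surjective.
Because the two images are disjoint, no x < 1 has σ(x) = σ(1), so we compute σ⁻¹(−2): −2 lies in (−∞, 1], so solve −8x + 9 = −2: x = (−2 − 9)/(−8) = 11/8.

11/8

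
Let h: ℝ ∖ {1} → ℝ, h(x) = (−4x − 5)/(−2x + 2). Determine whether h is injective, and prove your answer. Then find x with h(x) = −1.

-1/2

Suppose h(u) = h(v). Cross-multiplying: (−4u − 5)(−2v + 2) = (−4v − 5)(−2u + 2).
Expanding both sides and cancelling the symmetric terms leaves −18·(u − v) = 0. Since −18 ≠ 0, u = v. Thus h is injective.
Solving h(x) = −1: cross-multiplying gives −4x − 5 = −1(−2x + 2), which rearranges to −6x = 3, so x = −1/2.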